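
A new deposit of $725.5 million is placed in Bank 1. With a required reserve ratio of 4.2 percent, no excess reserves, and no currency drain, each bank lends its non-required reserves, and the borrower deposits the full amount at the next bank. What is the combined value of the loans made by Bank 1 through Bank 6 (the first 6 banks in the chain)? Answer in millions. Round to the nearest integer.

Bank i lends (1 − rr)^i of the original deposit: Bank 1 lends 725.5·0.9580 = 695.0290, Bank 2 lends 725.5·0.9580² ≈ 665.8378, and so on.
Summing a geometric series: total = 725.5·[0.9580·(1 − 0.9580^6) / (1 − 0.9580)] ≈ 3756.0668 million.

$3756 million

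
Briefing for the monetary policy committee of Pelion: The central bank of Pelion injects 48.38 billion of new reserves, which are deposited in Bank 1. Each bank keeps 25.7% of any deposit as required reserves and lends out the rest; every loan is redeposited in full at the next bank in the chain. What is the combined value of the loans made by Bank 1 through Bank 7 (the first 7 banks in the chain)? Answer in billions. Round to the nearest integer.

Bank i lends (1 − rr)^i of the original deposit: Bank 1 lends 48.38·0.7430 ≈ 35.9463, Bank 2 lends 48.38·0.7430² ≈ 26.7081, and so on.
Summing a geometric series: total = 48.38·[0.7430·(1 − 0.7430^7) / (1 − 0.7430)] ≈ 122.3849 billion.

122 billion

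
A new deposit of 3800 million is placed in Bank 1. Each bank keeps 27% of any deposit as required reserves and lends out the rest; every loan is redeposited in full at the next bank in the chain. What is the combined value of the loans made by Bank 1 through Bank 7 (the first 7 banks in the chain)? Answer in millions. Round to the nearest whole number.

Bank i lends (1 − rr)^i of the original deposit: Bank 1 lends 3800·0.7300 = 2774.0000, Bank 2 lends 3800·0.7300² = 2025.0200, and so on.
Summing a geometric series: total = 3800·[0.7300·(1 − 0.7300^7) / (1 − 0.7300)] ≈ 9139.0562 million.

9139 million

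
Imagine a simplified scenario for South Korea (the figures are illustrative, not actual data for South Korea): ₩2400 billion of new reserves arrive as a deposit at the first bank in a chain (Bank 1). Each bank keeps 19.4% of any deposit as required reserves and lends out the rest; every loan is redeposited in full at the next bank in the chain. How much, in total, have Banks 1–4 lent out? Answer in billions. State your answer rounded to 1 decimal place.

Bank i lends (1 − rr)^i of the original deposit: Bank 1 lends 2400·0.8060 = 1934.4000, Bank 2 lends 2400·0.8060² = 1559.1264, and so on.
Summing a geometric series: total = 2400·[0.8060·(1 − 0.8060^4) / (1 − 0.8060)] ≈ 5763.0469 billion.

₩5763.0 billion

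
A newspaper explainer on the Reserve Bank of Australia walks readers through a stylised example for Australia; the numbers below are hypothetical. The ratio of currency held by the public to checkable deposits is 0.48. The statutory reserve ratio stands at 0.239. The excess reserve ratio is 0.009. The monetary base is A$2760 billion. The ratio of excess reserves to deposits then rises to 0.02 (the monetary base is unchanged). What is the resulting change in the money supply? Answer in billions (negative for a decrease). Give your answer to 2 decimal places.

-83.52 billion

Initially m₁ = (1 + 0.48) / (0.239 + 0.009 + 0.48) ≈ 2.0329670, so M₁ = 2.0329670 × 2760 ≈ 5610.9889 billion.
After the change m₂ = (1 + 0.48) / (0.239 + 0.02 + 0.48) ≈ 2.0027064, so M₂ = 2.0027064 × 2760 ≈ 5527.4697 billion.
ΔM = M₂ − M₁ = 5527.4697 − 5610.9889 = -83.5192 billion.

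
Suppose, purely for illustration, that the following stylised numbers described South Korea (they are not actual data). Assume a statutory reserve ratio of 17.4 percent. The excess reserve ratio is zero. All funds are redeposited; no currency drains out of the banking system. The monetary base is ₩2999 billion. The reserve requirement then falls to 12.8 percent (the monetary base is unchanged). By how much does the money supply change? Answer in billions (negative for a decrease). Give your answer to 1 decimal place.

₩6194.1 billion

Initially m₁ = 1 / (0.174) ≈ 5.747126, so M₁ = 5.747126 × 2999 ≈ 17235.6309 billion.
After the change m₂ = 1 / (0.128) = 7.812500, so M₂ = 7.812500 × 2999 = 23429.6875 billion.
ΔM = M₂ − M₁ = 23429.6875 − 17235.6309 = 6194.0566 billion.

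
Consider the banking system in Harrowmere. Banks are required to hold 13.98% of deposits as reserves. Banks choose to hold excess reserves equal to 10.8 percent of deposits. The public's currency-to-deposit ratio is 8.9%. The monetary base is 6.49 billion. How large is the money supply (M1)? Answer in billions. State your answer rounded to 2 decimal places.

20.98 billion

The money multiplier is m = (1 + c) / (rr + e + c) = (1 + 0.089) / (0.1398 + 0.108 + 0.089) ≈ 3.2334.
So M = m × MB = 3.2334 × 6.49 ≈ 20.9848 billion.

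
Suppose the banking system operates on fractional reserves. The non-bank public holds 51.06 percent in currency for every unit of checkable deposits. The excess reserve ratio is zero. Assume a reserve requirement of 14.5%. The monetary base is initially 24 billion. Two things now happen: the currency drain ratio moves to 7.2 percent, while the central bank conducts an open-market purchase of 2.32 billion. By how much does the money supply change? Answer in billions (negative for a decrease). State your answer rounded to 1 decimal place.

Before: m₁ = (1 + 0.5106) / (0.145 + 0.5106) ≈ 2.3041, MB₁ = 24, so M₁ = 2.3041 × 24 = 55.2984 billion.
After: m₂ = (1 + 0.072) / (0.145 + 0.072) ≈ 4.9401, MB₂ = 24 + 2.32 = 26.32, so M₂ = 4.9401 × 26.32 ≈ 130.0234 billion.
ΔM = M₂ − M₁ = 130.0234 − 55.2984 = 74.725 billion.

74.7 billion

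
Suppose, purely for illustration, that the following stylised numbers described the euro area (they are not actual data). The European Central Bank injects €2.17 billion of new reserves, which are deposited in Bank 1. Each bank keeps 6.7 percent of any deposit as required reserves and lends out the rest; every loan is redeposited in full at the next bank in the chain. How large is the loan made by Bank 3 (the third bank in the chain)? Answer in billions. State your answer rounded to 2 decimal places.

Each bank lends a fraction (1 − rr) = 0.9330 of the deposit it receives, so Bank 3 receives 2.17·0.9330^2 and lends 2.17·0.9330^3 ≈ 1.7624 billion.

€1.76 billion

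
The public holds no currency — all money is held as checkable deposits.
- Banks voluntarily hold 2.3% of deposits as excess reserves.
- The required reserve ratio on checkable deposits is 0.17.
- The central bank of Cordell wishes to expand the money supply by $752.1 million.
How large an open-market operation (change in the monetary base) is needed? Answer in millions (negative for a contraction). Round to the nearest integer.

$145 million

The money multiplier is m = 1 / (rr + e) = 1 / (0.17 + 0.023) ≈ 5.1813.
ΔMB = ΔM / m = (+752.1) / 5.1813 ≈ 145.1566 million.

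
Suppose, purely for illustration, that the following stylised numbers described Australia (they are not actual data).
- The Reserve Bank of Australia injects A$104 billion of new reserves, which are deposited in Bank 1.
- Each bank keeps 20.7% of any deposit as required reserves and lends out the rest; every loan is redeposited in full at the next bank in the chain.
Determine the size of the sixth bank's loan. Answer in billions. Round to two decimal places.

A$25.86 billion

Each bank lends a fraction (1 − rr) = 0.7930 of the deposit it receives, so Bank 6 receives 104·0.7930^5 and lends 104·0.7930^6 ≈ 25.8626 billion.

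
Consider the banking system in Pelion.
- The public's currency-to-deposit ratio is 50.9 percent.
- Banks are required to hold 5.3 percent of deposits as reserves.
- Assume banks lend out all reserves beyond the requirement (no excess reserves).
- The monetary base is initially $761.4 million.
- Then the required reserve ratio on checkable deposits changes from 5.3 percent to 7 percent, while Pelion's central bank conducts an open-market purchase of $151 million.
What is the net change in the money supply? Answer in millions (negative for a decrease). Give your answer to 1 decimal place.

$333.5 million

Before: m₁ = (1 + 0.509) / (0.053 + 0.509) ≈ 2.68505, MB₁ = 761.4, so M₁ = 2.68505 × 761.4 ≈ 2044.3971 million.
After: m₂ = (1 + 0.509) / (0.07 + 0.509) ≈ 2.60622, MB₂ = 761.4 + 151 = 912.4, so M₂ = 2.60622 × 912.4 ≈ 2377.9151 million.
ΔM = M₂ − M₁ = 2377.9151 − 2044.3971 = 333.518 million.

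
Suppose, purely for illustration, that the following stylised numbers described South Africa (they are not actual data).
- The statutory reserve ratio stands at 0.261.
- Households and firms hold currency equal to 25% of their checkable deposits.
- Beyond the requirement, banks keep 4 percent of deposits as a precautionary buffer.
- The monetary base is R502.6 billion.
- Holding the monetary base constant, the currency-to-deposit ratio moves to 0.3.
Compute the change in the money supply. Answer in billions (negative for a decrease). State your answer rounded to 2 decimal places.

-53.04 billion

Initially m₁ = (1 + 0.25) / (0.261 + 0.04 + 0.25) ≈ 2.268603, so M₁ = 2.268603 × 502.6 ≈ 1140.1999 billion.
After the change m₂ = (1 + 0.3) / (0.261 + 0.04 + 0.3) ≈ 2.163062, so M₂ = 2.163062 × 502.6 ≈ 1087.155 billion.
ΔM = M₂ − M₁ = 1087.155 − 1140.1999 = -53.0449 billion.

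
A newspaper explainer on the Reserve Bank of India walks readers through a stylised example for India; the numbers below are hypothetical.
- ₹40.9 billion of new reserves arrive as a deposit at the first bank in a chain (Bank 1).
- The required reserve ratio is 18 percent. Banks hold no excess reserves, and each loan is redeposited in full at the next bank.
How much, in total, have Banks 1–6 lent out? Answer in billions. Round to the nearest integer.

₹130 billion

Bank i lends (1 − rr)^i of the original deposit: Bank 1 lends 40.9·0.8200 = 33.5380, Bank 2 lends 40.9·0.8200² ≈ 27.5012, and so on.
Summing a geometric series: total = 40.9·[0.8200·(1 − 0.8200^6) / (1 − 0.8200)] ≈ 129.6790 billion.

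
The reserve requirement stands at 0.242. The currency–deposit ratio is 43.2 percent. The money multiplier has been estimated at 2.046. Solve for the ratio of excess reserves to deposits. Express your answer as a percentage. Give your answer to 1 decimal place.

Using m = 2.046. Since m = (1 + c)/(c + rr + e), the denominator satisfies c + rr + e = (1 + c)/m = (1 + 0.432) / 2.046 ≈ 0.699902.
With c = 0.432 and rr = 0.242, the ratio of excess reserves to deposits is 0.699902 − 0.432 − 0.242 = 0.025902.

2.6%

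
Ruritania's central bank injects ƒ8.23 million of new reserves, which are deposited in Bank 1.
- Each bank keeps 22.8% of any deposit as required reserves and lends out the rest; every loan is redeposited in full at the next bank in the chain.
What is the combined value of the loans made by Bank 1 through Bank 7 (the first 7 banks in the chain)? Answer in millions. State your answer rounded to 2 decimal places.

Bank i lends (1 − rr)^i of the original deposit: Bank 1 lends 8.23·0.7720 ≈ 6.3536, Bank 2 lends 8.23·0.7720² ≈ 4.9049, and so on.
Summing a geometric series: total = 8.23·[0.7720·(1 − 0.7720^7) / (1 − 0.7720)] ≈ 23.3124 million.

ƒ23.31 million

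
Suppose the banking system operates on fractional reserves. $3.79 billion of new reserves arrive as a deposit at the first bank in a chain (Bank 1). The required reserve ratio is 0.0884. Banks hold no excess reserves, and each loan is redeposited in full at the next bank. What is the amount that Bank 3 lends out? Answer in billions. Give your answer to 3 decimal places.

$2.871 billion

Each bank lends a fraction (1 − rr) = 0.9116 of the deposit it receives, so Bank 3 receives 3.79·0.9116^2 and lends 3.79·0.9116^3 ≈ 2.8711 billion.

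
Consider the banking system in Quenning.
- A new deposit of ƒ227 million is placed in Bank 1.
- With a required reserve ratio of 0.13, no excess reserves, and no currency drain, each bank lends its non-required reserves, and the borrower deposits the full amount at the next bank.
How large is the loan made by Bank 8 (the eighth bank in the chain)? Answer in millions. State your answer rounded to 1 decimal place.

ƒ74.5 million

Each bank lends a fraction (1 − rr) = 0.8700 of the deposit it receives, so Bank 8 receives 227·0.8700^7 and lends 227·0.8700^8 ≈ 74.5040 million.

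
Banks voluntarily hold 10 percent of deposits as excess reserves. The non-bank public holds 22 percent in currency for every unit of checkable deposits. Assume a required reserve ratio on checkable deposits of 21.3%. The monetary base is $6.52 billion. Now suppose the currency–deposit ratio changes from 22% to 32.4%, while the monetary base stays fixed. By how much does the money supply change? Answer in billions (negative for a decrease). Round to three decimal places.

-1.372 billion

Initially m₁ = (1 + 0.22) / (0.213 + 0.1 + 0.22) ≈ 2.28893, so M₁ = 2.28893 × 6.52 ≈ 14.9238 billion.
After the change m₂ = (1 + 0.324) / (0.213 + 0.1 + 0.324) ≈ 2.07849, so M₂ = 2.07849 × 6.52 ≈ 13.5518 billion.
ΔM = M₂ − M₁ = 13.5518 − 14.9238 = -1.372 billion.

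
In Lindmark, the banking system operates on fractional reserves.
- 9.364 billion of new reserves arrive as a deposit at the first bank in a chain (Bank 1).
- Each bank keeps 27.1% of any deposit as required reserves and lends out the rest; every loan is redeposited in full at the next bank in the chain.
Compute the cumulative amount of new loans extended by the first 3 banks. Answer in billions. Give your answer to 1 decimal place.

Bank i lends (1 − rr)^i of the original deposit: Bank 1 lends 9.364·0.7290 ≈ 6.8264, Bank 2 lends 9.364·0.7290² ≈ 4.9764, and so on.
Summing a geometric series: total = 9.364·[0.7290·(1 − 0.7290^3) / (1 − 0.7290)] ≈ 15.4306 billion.

15.4 billion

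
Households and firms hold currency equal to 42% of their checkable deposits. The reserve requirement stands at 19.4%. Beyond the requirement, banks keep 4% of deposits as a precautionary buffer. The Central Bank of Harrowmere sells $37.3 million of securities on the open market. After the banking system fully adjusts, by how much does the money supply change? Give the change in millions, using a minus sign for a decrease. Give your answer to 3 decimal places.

-80.988 million

The money multiplier is m = (1 + c) / (rr + e + c) = (1 + 0.42) / (0.194 + 0.04 + 0.42) ≈ 2.171254.
The sale removes 37.3 million of base, so ΔM = m × ΔMB = 2.171254 × (−37.3) ≈ -80.9878 million.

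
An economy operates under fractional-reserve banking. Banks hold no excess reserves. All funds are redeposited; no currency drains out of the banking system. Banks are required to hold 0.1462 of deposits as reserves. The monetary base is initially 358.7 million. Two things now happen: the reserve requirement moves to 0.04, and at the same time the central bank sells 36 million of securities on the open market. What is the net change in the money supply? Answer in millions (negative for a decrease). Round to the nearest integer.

Before: m₁ = 1 / (0.1462) ≈ 6.8399, MB₁ = 358.7, so M₁ = 6.8399 × 358.7 ≈ 2453.4721 million.
After: m₂ = 1 / (0.04) = 25, MB₂ = 358.7 − 36 = 322.7, so M₂ = 25 × 322.7 = 8067.5 million.
ΔM = M₂ − M₁ = 8067.5 − 2453.4721 = 5614.0279 million.

5614 million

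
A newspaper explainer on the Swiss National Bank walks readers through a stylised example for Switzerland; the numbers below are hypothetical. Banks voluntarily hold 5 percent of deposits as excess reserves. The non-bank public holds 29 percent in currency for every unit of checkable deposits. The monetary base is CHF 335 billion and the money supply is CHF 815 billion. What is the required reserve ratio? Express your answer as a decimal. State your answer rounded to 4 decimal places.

Using m = M/MB = 815/335 ≈ 2.432836. Since m = (1 + c)/(c + rr + e), the denominator satisfies c + rr + e = (1 + c)/m = (1 + 0.29) / 2.432836 ≈ 0.530245.
With c = 0.29 and e = 0.05, the required reserve ratio is 0.530245 − 0.29 − 0.05 = 0.190245.

0.1902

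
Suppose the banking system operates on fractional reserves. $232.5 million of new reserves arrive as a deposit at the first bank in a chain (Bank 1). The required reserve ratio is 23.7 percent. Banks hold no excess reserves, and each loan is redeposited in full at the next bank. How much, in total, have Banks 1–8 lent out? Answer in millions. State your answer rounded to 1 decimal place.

Bank i lends (1 − rr)^i of the original deposit: Bank 1 lends 232.5·0.7630 = 177.3975, Bank 2 lends 232.5·0.7630² ≈ 135.3543, and so on.
Summing a geometric series: total = 232.5·[0.7630·(1 − 0.7630^8) / (1 − 0.7630)] ≈ 662.5331 million.

$662.5 million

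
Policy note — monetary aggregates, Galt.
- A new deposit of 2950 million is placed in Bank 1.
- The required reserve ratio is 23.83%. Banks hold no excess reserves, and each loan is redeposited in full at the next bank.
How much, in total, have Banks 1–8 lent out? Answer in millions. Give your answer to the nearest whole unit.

8361 million

Bank i lends (1 − rr)^i of the original deposit: Bank 1 lends 2950·0.7617 = 2247.0150, Bank 2 lends 2950·0.7617² ≈ 1711.5513, and so on.
Summing a geometric series: total = 2950·[0.7617·(1 − 0.7617^8) / (1 − 0.7617)] ≈ 8360.9053 million.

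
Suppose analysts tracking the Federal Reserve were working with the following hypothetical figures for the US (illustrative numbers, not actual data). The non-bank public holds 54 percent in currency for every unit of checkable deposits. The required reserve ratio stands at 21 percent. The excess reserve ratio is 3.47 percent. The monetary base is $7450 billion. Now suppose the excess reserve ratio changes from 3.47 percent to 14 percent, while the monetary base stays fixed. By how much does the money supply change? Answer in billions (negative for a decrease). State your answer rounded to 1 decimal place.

Initially m₁ = (1 + 0.54) / (0.21 + 0.0347 + 0.54) ≈ 1.962533, so M₁ = 1.962533 × 7450 ≈ 14620.8709 billion.
After the change m₂ = (1 + 0.54) / (0.21 + 0.14 + 0.54) ≈ 1.730337, so M₂ = 1.730337 × 7450 ≈ 12891.0107 billion.
ΔM = M₂ − M₁ = 12891.0107 − 14620.8709 = -1729.8602 billion.

-1729.9 billion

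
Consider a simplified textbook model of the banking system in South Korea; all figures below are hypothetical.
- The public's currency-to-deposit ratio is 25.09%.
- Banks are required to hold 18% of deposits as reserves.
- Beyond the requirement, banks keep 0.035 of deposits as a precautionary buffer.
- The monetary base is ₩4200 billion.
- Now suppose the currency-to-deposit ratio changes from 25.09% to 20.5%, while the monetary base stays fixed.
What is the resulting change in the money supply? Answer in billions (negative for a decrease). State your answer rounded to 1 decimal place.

Initially m₁ = (1 + 0.2509) / (0.18 + 0.035 + 0.2509) ≈ 2.684911, so M₁ = 2.684911 × 4200 = 11276.6262 billion.
After the change m₂ = (1 + 0.205) / (0.18 + 0.035 + 0.205) ≈ 2.869048, so M₂ = 2.869048 × 4200 = 12050.0016 billion.
ΔM = M₂ − M₁ = 12050.0016 − 11276.6262 = 773.3754 billion.

₩773.4 billion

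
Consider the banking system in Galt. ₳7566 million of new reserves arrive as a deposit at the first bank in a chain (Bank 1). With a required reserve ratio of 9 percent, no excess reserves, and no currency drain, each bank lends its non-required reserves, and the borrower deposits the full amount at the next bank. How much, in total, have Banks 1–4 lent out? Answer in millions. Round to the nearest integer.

Bank i lends (1 − rr)^i of the original deposit: Bank 1 lends 7566·0.9100 = 6885.0600, Bank 2 lends 7566·0.9100² = 6265.4046, and so on.
Summing a geometric series: total = 7566·[0.9100·(1 − 0.9100^4) / (1 − 0.9100)] ≈ 24040.3643 million.

₳24040 million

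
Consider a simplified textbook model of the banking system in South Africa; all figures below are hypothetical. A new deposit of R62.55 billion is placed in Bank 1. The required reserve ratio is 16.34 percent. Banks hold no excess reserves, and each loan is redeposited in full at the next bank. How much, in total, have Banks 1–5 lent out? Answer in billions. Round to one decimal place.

Bank i lends (1 − rr)^i of the original deposit: Bank 1 lends 62.55·0.8366 ≈ 52.3293, Bank 2 lends 62.55·0.8366² ≈ 43.7787, and so on.
Summing a geometric series: total = 62.55·[0.8366·(1 − 0.8366^5) / (1 − 0.8366)] ≈ 189.0080 billion.

R189.0 billion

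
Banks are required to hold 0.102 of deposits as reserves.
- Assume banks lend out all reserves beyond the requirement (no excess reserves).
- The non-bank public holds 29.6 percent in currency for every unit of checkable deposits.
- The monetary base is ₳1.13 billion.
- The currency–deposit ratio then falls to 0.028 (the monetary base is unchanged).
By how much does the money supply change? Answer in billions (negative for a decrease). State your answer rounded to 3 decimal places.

₳5.256 billion

Initially m₁ = (1 + 0.296) / (0.102 + 0.296) ≈ 3.25628, so M₁ = 3.25628 × 1.13 ≈ 3.6796 billion.
After the change m₂ = (1 + 0.028) / (0.102 + 0.028) ≈ 7.90769, so M₂ = 7.90769 × 1.13 ≈ 8.9357 billion.
ΔM = M₂ − M₁ = 8.9357 − 3.6796 = 5.2561 billion.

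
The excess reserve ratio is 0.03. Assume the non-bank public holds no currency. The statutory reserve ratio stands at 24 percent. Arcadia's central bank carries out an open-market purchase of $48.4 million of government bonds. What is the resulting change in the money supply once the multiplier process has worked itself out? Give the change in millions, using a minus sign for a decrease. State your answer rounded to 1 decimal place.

$179.3 million

The money multiplier is m = 1 / (rr + e) = 1 / (0.24 + 0.03) ≈ 3.7037.
The purchase adds 48.4 million of base, so ΔM = m × ΔMB = 3.7037 × (+48.4) ≈ 179.2591 million.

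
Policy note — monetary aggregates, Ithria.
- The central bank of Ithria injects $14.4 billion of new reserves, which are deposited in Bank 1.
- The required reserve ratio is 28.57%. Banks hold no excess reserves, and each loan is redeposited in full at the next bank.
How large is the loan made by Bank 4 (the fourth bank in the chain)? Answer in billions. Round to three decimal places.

$3.749 billion

Each bank lends a fraction (1 − rr) = 0.7143 of the deposit it receives, so Bank 4 receives 14.4·0.7143^3 and lends 14.4·0.7143^4 ≈ 3.7487 billion.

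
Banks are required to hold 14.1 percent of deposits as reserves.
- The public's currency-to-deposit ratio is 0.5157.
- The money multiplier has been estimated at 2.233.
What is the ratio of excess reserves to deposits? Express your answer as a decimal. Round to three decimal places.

Using m = 2.233. Since m = (1 + c)/(c + rr + e), the denominator satisfies c + rr + e = (1 + c)/m = (1 + 0.5157) / 2.233 ≈ 0.678773.
With c = 0.5157 and rr = 0.141, the ratio of excess reserves to deposits is 0.678773 − 0.5157 − 0.141 = 0.022073.

0.022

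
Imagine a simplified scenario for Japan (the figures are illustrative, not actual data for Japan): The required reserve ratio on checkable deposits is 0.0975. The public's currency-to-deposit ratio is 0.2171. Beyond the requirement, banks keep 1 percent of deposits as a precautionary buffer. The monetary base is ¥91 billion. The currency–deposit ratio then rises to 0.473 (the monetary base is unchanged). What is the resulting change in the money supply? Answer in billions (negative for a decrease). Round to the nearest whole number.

Initially m₁ = (1 + 0.2171) / (0.0975 + 0.01 + 0.2171) ≈ 3.7495, so M₁ = 3.7495 × 91 = 341.2045 billion.
After the change m₂ = (1 + 0.473) / (0.0975 + 0.01 + 0.473) ≈ 2.5375, so M₂ = 2.5375 × 91 = 230.9125 billion.
ΔM = M₂ − M₁ = 230.9125 − 341.2045 = -110.292 billion.

-110 billion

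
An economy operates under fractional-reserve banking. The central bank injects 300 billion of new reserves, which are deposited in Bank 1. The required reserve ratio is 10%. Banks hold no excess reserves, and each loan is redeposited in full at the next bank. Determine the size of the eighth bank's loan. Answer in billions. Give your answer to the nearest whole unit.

Each bank lends a fraction (1 − rr) = 0.9000 of the deposit it receives, so Bank 8 receives 300·0.9000^7 and lends 300·0.9000^8 ≈ 129.1402 billion.

129 billion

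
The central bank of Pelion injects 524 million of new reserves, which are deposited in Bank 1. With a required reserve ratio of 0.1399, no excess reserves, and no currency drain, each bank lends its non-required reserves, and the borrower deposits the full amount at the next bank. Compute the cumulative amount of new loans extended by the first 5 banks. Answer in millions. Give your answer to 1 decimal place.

Bank i lends (1 − rr)^i of the original deposit: Bank 1 lends 524·0.8601 = 450.6924, Bank 2 lends 524·0.8601² ≈ 387.6405, and so on.
Summing a geometric series: total = 524·[0.8601·(1 − 0.8601^5) / (1 − 0.8601)] ≈ 1705.1553 million.

1705.2 million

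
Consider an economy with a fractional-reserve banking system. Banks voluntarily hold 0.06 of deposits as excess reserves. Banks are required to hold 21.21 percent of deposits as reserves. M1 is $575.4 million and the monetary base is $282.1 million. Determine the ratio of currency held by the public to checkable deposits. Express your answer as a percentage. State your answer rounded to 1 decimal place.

Using m = M/MB = 575.4/282.1 ≈ 2.039702. From m = (1 + c)/(c + rr + e), rearranging gives 1 + c = m·(c + rr + e), so c·(1 − m) = m·(rr + e) − 1.
Hence c = [m·(rr + e) − 1]/(1 − m) = [2.039702 × (0.2121 + 0.06) − 1] / (1 − 2.039702) ≈ 0.428004.

42.8%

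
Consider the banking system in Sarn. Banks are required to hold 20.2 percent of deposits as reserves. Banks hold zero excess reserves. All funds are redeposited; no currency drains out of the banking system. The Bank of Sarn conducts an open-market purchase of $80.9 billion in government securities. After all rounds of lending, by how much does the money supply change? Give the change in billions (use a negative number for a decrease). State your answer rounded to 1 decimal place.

The simple money multiplier is m = 1/rr = 1/0.202 ≈ 4.9505.
An open-market purchase increases the monetary base by 80.9 billion, so ΔM = m × ΔMB = 4.9505 × 80.9 ≈ 400.4955 billion.

$400.5 billion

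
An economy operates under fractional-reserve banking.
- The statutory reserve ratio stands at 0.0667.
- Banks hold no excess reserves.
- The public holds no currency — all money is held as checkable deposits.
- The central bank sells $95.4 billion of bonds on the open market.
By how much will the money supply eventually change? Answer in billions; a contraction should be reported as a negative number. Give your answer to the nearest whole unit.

The simple money multiplier is m = 1/rr = 1/0.0667 ≈ 14.9925.
An open-market sale reduces the monetary base by 95.4 billion, so ΔM = m × ΔMB = 14.9925 × (−95.4) = -1430.2845 billion.

-1430 billion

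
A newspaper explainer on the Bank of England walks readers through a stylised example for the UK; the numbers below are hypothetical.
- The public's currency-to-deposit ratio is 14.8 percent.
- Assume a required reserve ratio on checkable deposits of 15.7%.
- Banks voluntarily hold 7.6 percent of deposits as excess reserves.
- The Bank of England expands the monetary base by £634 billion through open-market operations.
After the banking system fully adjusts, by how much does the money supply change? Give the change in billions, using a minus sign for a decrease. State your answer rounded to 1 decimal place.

The money multiplier is m = (1 + c) / (rr + e + c) = (1 + 0.148) / (0.157 + 0.076 + 0.148) ≈ 3.01312.
The purchase adds 634 billion of base, so ΔM = m × ΔMB = 3.01312 × (+634) ≈ 1910.3181 billion.

£1910.3 billion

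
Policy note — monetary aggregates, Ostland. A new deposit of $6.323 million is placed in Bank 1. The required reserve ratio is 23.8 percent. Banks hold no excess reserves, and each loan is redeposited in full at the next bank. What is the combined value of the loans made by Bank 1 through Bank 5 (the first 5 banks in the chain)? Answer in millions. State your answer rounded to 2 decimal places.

Bank i lends (1 − rr)^i of the original deposit: Bank 1 lends 6.323·0.7620 ≈ 4.8181, Bank 2 lends 6.323·0.7620² ≈ 3.6714, and so on.
Summing a geometric series: total = 6.323·[0.7620·(1 − 0.7620^5) / (1 − 0.7620)] ≈ 15.0434 million.

$15.04 million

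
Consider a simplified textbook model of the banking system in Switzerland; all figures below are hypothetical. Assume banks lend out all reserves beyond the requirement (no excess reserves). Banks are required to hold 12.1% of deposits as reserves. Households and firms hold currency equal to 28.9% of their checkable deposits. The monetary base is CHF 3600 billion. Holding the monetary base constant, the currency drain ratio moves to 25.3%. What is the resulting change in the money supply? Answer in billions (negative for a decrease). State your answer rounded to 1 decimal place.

Initially m₁ = (1 + 0.289) / (0.121 + 0.289) ≈ 3.143902, so M₁ = 3.143902 × 3600 = 11318.0472 billion.
After the change m₂ = (1 + 0.253) / (0.121 + 0.253) ≈ 3.350267, so M₂ = 3.350267 × 3600 = 12060.9612 billion.
ΔM = M₂ − M₁ = 12060.9612 − 11318.0472 = 742.914 billion.

CHF 742.9 billion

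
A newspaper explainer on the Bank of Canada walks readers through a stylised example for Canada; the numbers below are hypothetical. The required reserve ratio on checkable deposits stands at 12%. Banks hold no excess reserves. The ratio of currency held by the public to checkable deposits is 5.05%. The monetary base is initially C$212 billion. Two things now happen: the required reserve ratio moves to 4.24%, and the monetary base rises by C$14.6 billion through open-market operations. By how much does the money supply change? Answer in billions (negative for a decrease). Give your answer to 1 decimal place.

Before: m₁ = (1 + 0.0505) / (0.12 + 0.0505) ≈ 6.16129, MB₁ = 212, so M₁ = 6.16129 × 212 ≈ 1306.1935 billion.
After: m₂ = (1 + 0.0505) / (0.0424 + 0.0505) ≈ 11.30786, MB₂ = 212 + 14.6 = 226.6, so M₂ = 11.30786 × 226.6 ≈ 2562.3611 billion.
ΔM = M₂ − M₁ = 2562.3611 − 1306.1935 = 1256.1676 billion.

C$1256.2 billion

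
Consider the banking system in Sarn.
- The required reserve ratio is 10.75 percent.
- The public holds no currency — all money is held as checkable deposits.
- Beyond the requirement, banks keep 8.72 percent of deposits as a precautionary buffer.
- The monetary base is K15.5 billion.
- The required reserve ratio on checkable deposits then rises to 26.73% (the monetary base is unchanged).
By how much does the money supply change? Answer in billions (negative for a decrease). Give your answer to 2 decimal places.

Initially m₁ = 1 / (0.1075 + 0.0872) ≈ 5.13611, so M₁ = 5.13611 × 15.5 ≈ 79.6097 billion.
After the change m₂ = 1 / (0.2673 + 0.0872) ≈ 2.82087, so M₂ = 2.82087 × 15.5 ≈ 43.7235 billion.
ΔM = M₂ − M₁ = 43.7235 − 79.6097 = -35.8862 billion.

-35.89 billion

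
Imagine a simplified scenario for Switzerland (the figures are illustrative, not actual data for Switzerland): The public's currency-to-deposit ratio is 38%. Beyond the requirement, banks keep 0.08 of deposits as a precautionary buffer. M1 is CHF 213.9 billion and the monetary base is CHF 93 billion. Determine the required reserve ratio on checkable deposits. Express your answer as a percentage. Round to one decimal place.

Using m = M/MB = 213.9/93 = 2.300000. Since m = (1 + c)/(c + rr + e), the denominator satisfies c + rr + e = (1 + c)/m = (1 + 0.38) / 2.300000 = 0.600000.
With c = 0.38 and e = 0.08, the required reserve ratio on checkable deposits is 0.600000 − 0.38 − 0.08 = 0.14.

14.0%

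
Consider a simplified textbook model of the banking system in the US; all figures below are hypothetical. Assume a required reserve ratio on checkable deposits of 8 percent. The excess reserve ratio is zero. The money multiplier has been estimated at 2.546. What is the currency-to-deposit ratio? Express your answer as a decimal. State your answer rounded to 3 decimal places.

0.515

Using m = 2.546. From m = (1 + c)/(c + rr + e), rearranging gives 1 + c = m·(c + rr + e), so c·(1 − m) = m·(rr + e) − 1.
Hence c = [m·(rr + e) − 1]/(1 − m) = [2.546 × (0.08 + 0) − 1] / (1 − 2.546) ≈ 0.515084.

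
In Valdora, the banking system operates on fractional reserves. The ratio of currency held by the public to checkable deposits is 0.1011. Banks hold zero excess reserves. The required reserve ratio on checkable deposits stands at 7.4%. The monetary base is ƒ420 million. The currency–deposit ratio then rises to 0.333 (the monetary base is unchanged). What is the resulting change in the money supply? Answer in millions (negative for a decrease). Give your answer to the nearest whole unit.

Initially m₁ = (1 + 0.1011) / (0.074 + 0.1011) ≈ 6.2884, so M₁ = 6.2884 × 420 = 2641.128 million.
After the change m₂ = (1 + 0.333) / (0.074 + 0.333) ≈ 3.2752, so M₂ = 3.2752 × 420 = 1375.584 million.
ΔM = M₂ − M₁ = 1375.584 − 2641.128 = -1265.544 million.

-1266 million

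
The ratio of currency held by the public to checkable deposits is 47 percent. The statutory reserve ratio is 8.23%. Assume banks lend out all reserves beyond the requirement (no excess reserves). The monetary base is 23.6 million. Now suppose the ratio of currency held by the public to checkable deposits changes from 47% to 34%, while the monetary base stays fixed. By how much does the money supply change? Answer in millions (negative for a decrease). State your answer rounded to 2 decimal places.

Initially m₁ = (1 + 0.47) / (0.0823 + 0.47) ≈ 2.66160, so M₁ = 2.66160 × 23.6 ≈ 62.8138 million.
After the change m₂ = (1 + 0.34) / (0.0823 + 0.34) ≈ 3.17310, so M₂ = 3.17310 × 23.6 ≈ 74.8852 million.
ΔM = M₂ − M₁ = 74.8852 − 62.8138 = 12.0714 million.

12.07 million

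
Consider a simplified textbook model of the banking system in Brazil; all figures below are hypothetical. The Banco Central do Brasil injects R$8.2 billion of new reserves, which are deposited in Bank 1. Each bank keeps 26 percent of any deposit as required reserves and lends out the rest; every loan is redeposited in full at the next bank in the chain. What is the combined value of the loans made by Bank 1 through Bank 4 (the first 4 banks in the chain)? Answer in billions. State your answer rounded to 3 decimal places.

Bank i lends (1 − rr)^i of the original deposit: Bank 1 lends 8.2·0.7400 = 6.0680, Bank 2 lends 8.2·0.7400² ≈ 4.4903, and so on.
Summing a geometric series: total = 8.2·[0.7400·(1 − 0.7400^4) / (1 − 0.7400)] ≈ 16.3401 billion.

R$16.340 billion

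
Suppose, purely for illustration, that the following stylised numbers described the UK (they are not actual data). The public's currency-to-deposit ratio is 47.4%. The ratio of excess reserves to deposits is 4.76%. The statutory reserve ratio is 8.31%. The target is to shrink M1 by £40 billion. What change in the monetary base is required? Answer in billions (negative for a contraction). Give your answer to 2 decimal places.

-16.41 billion

The money multiplier is m = (1 + c) / (rr + e + c) = (1 + 0.474) / (0.0831 + 0.0476 + 0.474) ≈ 2.43757.
ΔMB = ΔM / m = (−40) / 2.43757 ≈ -16.4098 billion.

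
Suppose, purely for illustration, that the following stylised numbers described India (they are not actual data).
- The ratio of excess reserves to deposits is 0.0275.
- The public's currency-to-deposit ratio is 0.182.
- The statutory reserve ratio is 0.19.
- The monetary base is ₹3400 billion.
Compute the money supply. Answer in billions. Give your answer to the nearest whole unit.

₹10060 billion

The money multiplier is m = (1 + c) / (rr + e + c) = (1 + 0.182) / (0.19 + 0.0275 + 0.182) ≈ 2.95870.
So M = m × MB = 2.95870 × 3400 = 10059.58 billion.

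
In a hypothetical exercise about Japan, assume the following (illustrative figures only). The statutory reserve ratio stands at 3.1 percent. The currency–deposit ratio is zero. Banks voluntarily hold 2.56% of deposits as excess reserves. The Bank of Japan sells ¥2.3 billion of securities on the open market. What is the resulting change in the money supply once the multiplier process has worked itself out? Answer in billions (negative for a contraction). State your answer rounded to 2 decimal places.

The money multiplier is m = 1 / (rr + e) = 1 / (0.031 + 0.0256) ≈ 17.6678.
The sale removes 2.3 billion of base, so ΔM = m × ΔMB = 17.6678 × (−2.3) ≈ -40.6359 billion.

-40.64 billion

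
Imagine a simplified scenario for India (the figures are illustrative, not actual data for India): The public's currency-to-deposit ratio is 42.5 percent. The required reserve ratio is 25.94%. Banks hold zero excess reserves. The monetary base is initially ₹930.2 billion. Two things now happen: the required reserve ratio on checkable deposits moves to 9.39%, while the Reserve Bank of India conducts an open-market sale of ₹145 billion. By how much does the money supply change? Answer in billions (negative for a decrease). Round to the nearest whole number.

₹220 billion

Before: m₁ = (1 + 0.425) / (0.2594 + 0.425) ≈ 2.0821, MB₁ = 930.2, so M₁ = 2.0821 × 930.2 ≈ 1936.7694 billion.
After: m₂ = (1 + 0.425) / (0.0939 + 0.425) ≈ 2.7462, MB₂ = 930.2 − 145 = 785.2, so M₂ = 2.7462 × 785.2 ≈ 2156.3162 billion.
ΔM = M₂ − M₁ = 2156.3162 − 1936.7694 = 219.5468 billion.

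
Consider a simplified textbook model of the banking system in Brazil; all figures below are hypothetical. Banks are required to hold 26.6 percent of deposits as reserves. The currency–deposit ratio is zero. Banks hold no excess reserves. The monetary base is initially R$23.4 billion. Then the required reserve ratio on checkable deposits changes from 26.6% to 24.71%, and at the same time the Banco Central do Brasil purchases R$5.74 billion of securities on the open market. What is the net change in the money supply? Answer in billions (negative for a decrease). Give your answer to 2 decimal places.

R$29.96 billion

Before: m₁ = 1 / (0.266) ≈ 3.75940, MB₁ = 23.4, so M₁ = 3.75940 × 23.4 ≈ 87.97 billion.
After: m₂ = 1 / (0.2471) ≈ 4.04694, MB₂ = 23.4 + 5.74 = 29.14, so M₂ = 4.04694 × 29.14 ≈ 117.9278 billion.
ΔM = M₂ − M₁ = 117.9278 − 87.97 = 29.9578 billion.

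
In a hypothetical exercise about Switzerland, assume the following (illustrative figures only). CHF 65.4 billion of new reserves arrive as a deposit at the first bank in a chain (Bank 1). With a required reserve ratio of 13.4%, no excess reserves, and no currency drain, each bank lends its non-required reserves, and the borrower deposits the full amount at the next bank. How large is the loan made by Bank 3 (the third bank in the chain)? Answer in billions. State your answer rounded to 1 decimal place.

Each bank lends a fraction (1 − rr) = 0.8660 of the deposit it receives, so Bank 3 receives 65.4·0.8660^2 and lends 65.4·0.8660^3 ≈ 42.4748 billion.

CHF 42.5 billion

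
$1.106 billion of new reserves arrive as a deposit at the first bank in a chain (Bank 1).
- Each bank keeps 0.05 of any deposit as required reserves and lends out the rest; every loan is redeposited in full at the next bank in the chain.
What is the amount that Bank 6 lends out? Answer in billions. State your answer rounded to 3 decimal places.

$0.813 billion

Each bank lends a fraction (1 − rr) = 0.9500 of the deposit it receives, so Bank 6 receives 1.106·0.9500^5 and lends 1.106·0.9500^6 ≈ 0.8130 billion.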